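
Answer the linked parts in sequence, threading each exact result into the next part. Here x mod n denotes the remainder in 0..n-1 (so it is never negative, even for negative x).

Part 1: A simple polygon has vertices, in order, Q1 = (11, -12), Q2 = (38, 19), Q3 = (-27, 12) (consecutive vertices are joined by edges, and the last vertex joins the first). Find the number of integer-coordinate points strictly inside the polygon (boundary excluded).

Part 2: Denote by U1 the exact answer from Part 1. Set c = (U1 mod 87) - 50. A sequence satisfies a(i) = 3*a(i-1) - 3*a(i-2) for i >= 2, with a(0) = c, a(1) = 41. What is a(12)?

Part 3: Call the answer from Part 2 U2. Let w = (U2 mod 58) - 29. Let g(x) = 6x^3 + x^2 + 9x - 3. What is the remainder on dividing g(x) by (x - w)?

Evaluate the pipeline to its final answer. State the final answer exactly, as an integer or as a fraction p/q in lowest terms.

Part 1: cross terms: (11*19 - 38*-12)=665, (38*12 - -27*19)=969, (-27*-12 - 11*12)=192; twice the area = |1826| = 1826; area = 913; boundary points = 1 + 1 + 2 = 4; strictly interior points = area - boundary/2 + 1 = 912; answer 912
Part 2: U1 = 912; c = -8; a(2) = 3*(41) - 3*(-8) = 147; iterating: a(2)=147, a(3)=318, a(4)=513, a(5)=585, a(6)=216, a(7)=-1107, a(8)=-3969, a(9)=-8586, a(10)=-13851, a(11)=-15795, a(12)=-5832; answer -5832
Part 3: U2 = -5832; w = -3; remainder = value at the root: 6*(-3)^3 + 1*(-3)^2 + 9*(-3)^1 - 3 = (-162) + (9) + (-27) + (-3) = -183; answer -183

-183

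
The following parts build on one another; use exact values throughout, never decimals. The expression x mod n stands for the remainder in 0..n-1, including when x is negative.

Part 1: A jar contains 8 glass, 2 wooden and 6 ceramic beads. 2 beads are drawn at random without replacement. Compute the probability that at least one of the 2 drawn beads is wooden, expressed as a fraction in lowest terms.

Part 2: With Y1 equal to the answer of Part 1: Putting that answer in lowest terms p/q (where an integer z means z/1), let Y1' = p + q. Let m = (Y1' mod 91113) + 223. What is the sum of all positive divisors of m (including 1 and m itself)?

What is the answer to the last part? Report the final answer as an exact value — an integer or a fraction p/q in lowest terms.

Part 1: total draws C(16,2) = 120; complement C(14,2) = 91; favorable 120 - 91 = 29; P = 29/120; answer 29/120
Part 2: Y1 = 29/120; threaded value p + q = 149; m = 372; 372 = 2^2 * 3 * 31; sigma = (1 + 2 + 4) * (1 + 3) * (1 + 31) = 7 * 4 * 32 = 896; answer 896

896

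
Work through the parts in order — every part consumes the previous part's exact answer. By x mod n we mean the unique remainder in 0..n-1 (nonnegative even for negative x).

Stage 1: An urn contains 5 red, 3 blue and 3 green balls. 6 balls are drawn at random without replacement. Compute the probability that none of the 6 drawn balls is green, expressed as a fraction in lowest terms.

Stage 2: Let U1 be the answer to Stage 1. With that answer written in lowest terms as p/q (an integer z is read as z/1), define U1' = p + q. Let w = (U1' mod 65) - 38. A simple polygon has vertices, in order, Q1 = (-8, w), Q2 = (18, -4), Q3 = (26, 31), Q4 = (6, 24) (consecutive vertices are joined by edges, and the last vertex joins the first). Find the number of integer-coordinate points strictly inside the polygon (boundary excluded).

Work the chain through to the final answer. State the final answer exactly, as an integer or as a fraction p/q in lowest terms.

679

Stage 1: total draws C(11,6) = 462; favorable C(8,6) = 28; P = 2/33; answer 2/33
Stage 2: U1 = 2/33; threaded value p + q = 35; w = -3; cross terms: (-8*-4 - 18*-3)=86, (18*31 - 26*-4)=662, (26*24 - 6*31)=438, (6*-3 - -8*24)=174; twice the area = |1360| = 1360; area = 680; boundary points = 1 + 1 + 1 + 1 = 4; strictly interior points = area - boundary/2 + 1 = 679; answer 679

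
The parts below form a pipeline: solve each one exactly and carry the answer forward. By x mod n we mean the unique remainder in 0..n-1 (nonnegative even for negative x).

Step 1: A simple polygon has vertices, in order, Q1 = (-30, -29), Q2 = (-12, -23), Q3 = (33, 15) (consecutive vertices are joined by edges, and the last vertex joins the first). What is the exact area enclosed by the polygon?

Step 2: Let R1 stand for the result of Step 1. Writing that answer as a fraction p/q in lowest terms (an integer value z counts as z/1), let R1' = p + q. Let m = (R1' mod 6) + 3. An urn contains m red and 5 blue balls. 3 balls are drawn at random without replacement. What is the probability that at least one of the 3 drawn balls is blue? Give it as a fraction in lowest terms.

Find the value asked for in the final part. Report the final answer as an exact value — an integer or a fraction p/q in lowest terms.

Step 1: cross terms: (-30*-23 - -12*-29)=342, (-12*15 - 33*-23)=579, (33*-29 - -30*15)=-507; twice the area = |414| = 414; area = 207; answer 207
Step 2: R1 = 207; threaded value p + q = 208; m = 7; total draws C(12,3) = 220; complement C(7,3) = 35; favorable 220 - 35 = 185; P = 37/44; answer 37/44

37/44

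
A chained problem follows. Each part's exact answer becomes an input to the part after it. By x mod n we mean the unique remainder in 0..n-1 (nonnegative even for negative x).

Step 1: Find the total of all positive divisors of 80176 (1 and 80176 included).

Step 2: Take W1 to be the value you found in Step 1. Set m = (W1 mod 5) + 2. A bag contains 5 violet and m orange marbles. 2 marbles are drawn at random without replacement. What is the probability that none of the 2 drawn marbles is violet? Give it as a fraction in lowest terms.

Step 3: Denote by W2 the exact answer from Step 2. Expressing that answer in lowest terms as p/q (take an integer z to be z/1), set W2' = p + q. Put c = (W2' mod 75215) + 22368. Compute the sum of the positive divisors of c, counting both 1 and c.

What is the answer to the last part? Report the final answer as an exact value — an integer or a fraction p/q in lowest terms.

28080

Step 1: 80176 = 2^4 * 5011; sigma = (1 + 2 + 4 + 8 + 16) * (1 + 5011) = 31 * 5012 = 155372; answer 155372
Step 2: W1 = 155372; m = 4; total draws C(9,2) = 36; favorable C(4,2) = 6; P = 1/6; answer 1/6
Step 3: W2 = 1/6; threaded value p + q = 7; c = 22375; 22375 = 5^3 * 179; sigma = (1 + 5 + 25 + 125) * (1 + 179) = 156 * 180 = 28080; answer 28080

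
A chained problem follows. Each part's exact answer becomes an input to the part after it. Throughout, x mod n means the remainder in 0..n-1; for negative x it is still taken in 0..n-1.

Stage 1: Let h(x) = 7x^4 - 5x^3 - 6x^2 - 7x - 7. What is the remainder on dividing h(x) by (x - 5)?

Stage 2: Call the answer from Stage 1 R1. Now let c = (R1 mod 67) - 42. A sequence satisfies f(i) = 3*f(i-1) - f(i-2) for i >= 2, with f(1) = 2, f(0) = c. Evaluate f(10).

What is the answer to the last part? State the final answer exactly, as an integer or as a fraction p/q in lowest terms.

103970

Stage 1: remainder = value at the root: 7*(5)^4 - 5*(5)^3 - 6*(5)^2 - 7*(5)^1 - 7 = (4375) + (-625) + (-150) + (-35) + (-7) = 3558; answer 3558
Stage 2: R1 = 3558; c = -35; f(2) = 3*(2) - 1*(-35) = 41; iterating: f(2)=41, f(3)=121, f(4)=322, f(5)=845, f(6)=2213, f(7)=5794, f(8)=15169, f(9)=39713, f(10)=103970; answer 103970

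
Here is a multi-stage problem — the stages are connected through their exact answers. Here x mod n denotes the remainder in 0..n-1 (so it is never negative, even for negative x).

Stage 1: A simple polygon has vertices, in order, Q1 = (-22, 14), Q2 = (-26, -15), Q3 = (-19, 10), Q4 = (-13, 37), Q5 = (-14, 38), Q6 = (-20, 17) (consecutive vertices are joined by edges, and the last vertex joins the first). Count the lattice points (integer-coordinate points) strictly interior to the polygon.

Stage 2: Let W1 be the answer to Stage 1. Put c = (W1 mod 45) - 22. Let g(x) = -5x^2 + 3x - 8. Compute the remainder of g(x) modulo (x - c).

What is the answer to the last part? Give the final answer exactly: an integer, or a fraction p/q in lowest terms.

-352

Stage 1: cross terms: (-22*-15 - -26*14)=694, (-26*10 - -19*-15)=-545, (-19*37 - -13*10)=-573, (-13*38 - -14*37)=24, (-14*17 - -20*38)=522, (-20*14 - -22*17)=94; twice the area = |216| = 216; area = 108; boundary points = 1 + 1 + 3 + 1 + 3 + 1 = 10; strictly interior points = area - boundary/2 + 1 = 104; answer 104
Stage 2: W1 = 104; c = -8; remainder = value at the root: -5*(-8)^2 + 3*(-8)^1 - 8 = (-320) + (-24) + (-8) = -352; answer -352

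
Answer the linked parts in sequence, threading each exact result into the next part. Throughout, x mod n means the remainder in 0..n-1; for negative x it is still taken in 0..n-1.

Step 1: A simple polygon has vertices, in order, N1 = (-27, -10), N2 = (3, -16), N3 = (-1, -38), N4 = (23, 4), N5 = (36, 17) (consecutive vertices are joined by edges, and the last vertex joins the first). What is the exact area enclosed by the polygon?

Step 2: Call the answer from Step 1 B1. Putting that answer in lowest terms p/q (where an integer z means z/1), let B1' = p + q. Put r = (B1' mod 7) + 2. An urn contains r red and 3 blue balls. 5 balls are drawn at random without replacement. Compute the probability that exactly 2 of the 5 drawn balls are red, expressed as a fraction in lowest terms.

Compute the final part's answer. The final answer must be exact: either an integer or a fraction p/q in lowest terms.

Step 1: cross terms: (-27*-16 - 3*-10)=462, (3*-38 - -1*-16)=-130, (-1*4 - 23*-38)=870, (23*17 - 36*4)=247, (36*-10 - -27*17)=99; twice the area = |1548| = 1548; area = 774; answer 774
Step 2: B1 = 774; threaded value p + q = 775; r = 7; total draws C(10,5) = 252; favorable C(7,2)*C(3,3) = 21; P = 1/12; answer 1/12

1/12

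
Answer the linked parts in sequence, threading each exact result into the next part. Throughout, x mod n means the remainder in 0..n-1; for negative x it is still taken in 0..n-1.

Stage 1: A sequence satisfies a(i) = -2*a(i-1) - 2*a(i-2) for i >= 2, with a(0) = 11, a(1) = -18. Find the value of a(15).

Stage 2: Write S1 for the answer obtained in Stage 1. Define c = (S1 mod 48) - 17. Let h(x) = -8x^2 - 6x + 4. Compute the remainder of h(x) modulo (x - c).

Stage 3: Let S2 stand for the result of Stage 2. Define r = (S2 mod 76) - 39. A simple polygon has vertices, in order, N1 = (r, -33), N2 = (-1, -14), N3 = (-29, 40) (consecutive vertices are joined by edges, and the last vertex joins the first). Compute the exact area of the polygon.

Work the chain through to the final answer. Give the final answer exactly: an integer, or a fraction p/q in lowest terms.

Stage 1: a(2) = -2*(-18) - 2*(11) = 14; iterating: a(2)=14, a(3)=8, a(4)=-44, a(5)=72, a(6)=-56, a(7)=-32, a(8)=176, a(9)=-288, a(10)=224, a(11)=128, a(12)=-704, a(13)=1152, a(14)=-896, a(15)=-512; answer -512
Stage 2: S1 = -512; c = -1; remainder = value at the root: -8*(-1)^2 - 6*(-1)^1 + 4 = (-8) + (6) + (4) = 2; answer 2
Stage 3: S2 = 2; r = -37; cross terms: (-37*-14 - -1*-33)=485, (-1*40 - -29*-14)=-446, (-29*-33 - -37*40)=2437; twice the area = |2476| = 2476; area = 1238; answer 1238

1238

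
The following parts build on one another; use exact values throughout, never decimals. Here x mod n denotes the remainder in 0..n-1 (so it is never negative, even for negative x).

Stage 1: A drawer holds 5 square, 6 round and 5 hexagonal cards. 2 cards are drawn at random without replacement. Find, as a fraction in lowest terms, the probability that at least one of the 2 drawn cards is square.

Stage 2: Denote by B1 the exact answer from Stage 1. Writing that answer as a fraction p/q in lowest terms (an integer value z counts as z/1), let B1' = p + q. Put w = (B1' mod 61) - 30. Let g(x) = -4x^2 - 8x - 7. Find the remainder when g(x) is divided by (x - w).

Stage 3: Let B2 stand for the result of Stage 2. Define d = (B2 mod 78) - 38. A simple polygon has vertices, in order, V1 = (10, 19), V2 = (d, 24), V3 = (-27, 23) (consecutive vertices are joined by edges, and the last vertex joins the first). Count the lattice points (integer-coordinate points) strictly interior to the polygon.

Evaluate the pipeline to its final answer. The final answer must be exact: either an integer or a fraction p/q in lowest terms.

Stage 1: total draws C(16,2) = 120; complement C(11,2) = 55; favorable 120 - 55 = 65; P = 13/24; answer 13/24
Stage 2: B1 = 13/24; threaded value p + q = 37; w = 7; remainder = value at the root: -4*(7)^2 - 8*(7)^1 - 7 = (-196) + (-56) + (-7) = -259; answer -259
Stage 3: B2 = -259; d = 15; cross terms: (10*24 - 15*19)=-45, (15*23 - -27*24)=993, (-27*19 - 10*23)=-743; twice the area = |205| = 205; area = 205/2; boundary points = 5 + 1 + 1 = 7; strictly interior points = area - boundary/2 + 1 = 100; answer 100

100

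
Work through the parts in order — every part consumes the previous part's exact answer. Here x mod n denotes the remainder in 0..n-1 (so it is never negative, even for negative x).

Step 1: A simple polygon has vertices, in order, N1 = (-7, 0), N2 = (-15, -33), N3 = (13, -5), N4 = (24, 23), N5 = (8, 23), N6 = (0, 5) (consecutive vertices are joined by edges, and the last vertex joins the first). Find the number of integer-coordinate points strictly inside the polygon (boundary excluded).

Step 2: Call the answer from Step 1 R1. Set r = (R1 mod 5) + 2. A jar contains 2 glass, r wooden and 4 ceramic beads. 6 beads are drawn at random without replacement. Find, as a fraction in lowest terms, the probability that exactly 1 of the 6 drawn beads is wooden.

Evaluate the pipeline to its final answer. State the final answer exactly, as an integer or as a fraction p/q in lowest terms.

Step 1: cross terms: (-7*-33 - -15*0)=231, (-15*-5 - 13*-33)=504, (13*23 - 24*-5)=419, (24*23 - 8*23)=368, (8*5 - 0*23)=40, (0*0 - -7*5)=35; twice the area = |1597| = 1597; area = 1597/2; boundary points = 1 + 28 + 1 + 16 + 2 + 1 = 49; strictly interior points = area - boundary/2 + 1 = 775; answer 775
Step 2: R1 = 775; r = 2; total draws C(8,6) = 28; favorable C(2,1)*C(6,5) = 12; P = 3/7; answer 3/7

3/7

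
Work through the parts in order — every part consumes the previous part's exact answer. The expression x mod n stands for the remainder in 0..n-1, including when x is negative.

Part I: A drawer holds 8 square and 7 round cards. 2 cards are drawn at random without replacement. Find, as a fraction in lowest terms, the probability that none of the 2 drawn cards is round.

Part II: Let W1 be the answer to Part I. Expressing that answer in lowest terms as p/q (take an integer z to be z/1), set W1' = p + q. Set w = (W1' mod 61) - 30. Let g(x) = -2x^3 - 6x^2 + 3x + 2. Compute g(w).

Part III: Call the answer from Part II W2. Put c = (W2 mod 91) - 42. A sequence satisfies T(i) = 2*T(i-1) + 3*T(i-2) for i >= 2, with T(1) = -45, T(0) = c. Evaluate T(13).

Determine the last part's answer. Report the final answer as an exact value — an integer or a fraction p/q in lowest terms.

-797205

Part I: total draws C(15,2) = 105; favorable C(8,2) = 28; P = 4/15; answer 4/15
Part II: W1 = 4/15; threaded value p + q = 19; w = -11; -2*(-11)^3 - 6*(-11)^2 + 3*(-11)^1 + 2 = (2662) + (-726) + (-33) + (2) = 1905; answer 1905
Part III: W2 = 1905; c = 43; T(2) = 2*(-45) + 3*(43) = 39; iterating: T(2)=39, T(3)=-57, T(4)=3, T(5)=-165, T(6)=-321, T(7)=-1137, T(8)=-3237, T(9)=-9885, T(10)=-29481, T(11)=-88617, T(12)=-265677, T(13)=-797205; answer -797205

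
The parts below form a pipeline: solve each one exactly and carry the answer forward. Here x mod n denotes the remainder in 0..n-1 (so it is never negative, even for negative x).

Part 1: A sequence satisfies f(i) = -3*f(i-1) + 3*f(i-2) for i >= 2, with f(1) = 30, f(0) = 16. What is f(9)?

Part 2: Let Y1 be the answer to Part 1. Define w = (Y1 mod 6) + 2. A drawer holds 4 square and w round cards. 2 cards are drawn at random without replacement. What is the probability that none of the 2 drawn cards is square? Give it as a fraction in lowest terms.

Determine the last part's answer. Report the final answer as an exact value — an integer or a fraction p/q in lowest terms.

1/15

Part 1: f(2) = -3*(30) + 3*(16) = -42; iterating: f(2)=-42, f(3)=216, f(4)=-774, f(5)=2970, f(6)=-11232, f(7)=42606, f(8)=-161514, f(9)=612360; answer 612360
Part 2: Y1 = 612360; w = 2; total draws C(6,2) = 15; favorable C(2,2) = 1; P = 1/15; answer 1/15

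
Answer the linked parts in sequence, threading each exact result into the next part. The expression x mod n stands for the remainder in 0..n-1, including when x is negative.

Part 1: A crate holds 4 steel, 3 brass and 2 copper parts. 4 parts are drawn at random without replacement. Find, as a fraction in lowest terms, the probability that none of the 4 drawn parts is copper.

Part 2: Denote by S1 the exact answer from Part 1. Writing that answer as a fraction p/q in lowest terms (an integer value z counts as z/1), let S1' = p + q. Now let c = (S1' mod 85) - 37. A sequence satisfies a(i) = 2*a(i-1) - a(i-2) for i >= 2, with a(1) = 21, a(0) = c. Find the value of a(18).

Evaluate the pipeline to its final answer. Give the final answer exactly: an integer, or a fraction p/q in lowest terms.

Part 1: total draws C(9,4) = 126; favorable C(7,4) = 35; P = 5/18; answer 5/18
Part 2: S1 = 5/18; threaded value p + q = 23; c = -14; a(2) = 2*(21) - 1*(-14) = 56; iterating: a(2)=56, a(3)=91, a(4)=126, a(5)=161, a(6)=196, a(7)=231, a(8)=266, a(9)=301, a(10)=336, a(11)=371, a(12)=406, a(13)=441, a(14)=476, a(15)=511, a(16)=546, a(17)=581, a(18)=616; answer 616

616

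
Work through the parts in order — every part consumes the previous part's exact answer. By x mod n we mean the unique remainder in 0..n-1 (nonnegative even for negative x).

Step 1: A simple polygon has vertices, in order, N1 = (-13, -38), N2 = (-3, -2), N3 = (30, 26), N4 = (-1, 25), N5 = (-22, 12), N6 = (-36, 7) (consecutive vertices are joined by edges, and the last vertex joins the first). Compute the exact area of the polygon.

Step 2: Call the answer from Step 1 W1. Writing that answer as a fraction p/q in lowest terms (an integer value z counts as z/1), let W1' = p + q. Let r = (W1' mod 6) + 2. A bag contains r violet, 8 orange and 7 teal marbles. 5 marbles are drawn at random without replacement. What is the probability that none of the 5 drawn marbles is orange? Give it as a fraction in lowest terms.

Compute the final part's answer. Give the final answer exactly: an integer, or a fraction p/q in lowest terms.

Step 1: cross terms: (-13*-2 - -3*-38)=-88, (-3*26 - 30*-2)=-18, (30*25 - -1*26)=776, (-1*12 - -22*25)=538, (-22*7 - -36*12)=278, (-36*-38 - -13*7)=1459; twice the area = |2945| = 2945; area = 2945/2; answer 2945/2
Step 2: W1 = 2945/2; threaded value p + q = 2947; r = 3; total draws C(18,5) = 8568; favorable C(10,5) = 252; P = 1/34; answer 1/34

1/34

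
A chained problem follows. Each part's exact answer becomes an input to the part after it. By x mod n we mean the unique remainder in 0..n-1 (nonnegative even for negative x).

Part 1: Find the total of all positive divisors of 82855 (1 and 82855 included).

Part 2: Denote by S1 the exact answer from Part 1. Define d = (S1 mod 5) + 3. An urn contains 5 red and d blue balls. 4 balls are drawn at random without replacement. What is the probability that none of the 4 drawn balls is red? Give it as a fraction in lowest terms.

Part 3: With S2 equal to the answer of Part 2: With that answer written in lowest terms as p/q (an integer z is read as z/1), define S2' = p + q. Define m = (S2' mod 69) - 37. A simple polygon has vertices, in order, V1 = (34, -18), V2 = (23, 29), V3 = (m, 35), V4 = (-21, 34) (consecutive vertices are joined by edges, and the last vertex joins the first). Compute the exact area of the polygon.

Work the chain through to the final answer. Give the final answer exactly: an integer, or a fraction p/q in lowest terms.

1096

Part 1: 82855 = 5 * 73 * 227; sigma = (1 + 5) * (1 + 73) * (1 + 227) = 6 * 74 * 228 = 101232; answer 101232
Part 2: S1 = 101232; d = 5; total draws C(10,4) = 210; favorable C(5,4) = 5; P = 1/42; answer 1/42
Part 3: S2 = 1/42; threaded value p + q = 43; m = 6; cross terms: (34*29 - 23*-18)=1400, (23*35 - 6*29)=631, (6*34 - -21*35)=939, (-21*-18 - 34*34)=-778; twice the area = |2192| = 2192; area = 1096; answer 1096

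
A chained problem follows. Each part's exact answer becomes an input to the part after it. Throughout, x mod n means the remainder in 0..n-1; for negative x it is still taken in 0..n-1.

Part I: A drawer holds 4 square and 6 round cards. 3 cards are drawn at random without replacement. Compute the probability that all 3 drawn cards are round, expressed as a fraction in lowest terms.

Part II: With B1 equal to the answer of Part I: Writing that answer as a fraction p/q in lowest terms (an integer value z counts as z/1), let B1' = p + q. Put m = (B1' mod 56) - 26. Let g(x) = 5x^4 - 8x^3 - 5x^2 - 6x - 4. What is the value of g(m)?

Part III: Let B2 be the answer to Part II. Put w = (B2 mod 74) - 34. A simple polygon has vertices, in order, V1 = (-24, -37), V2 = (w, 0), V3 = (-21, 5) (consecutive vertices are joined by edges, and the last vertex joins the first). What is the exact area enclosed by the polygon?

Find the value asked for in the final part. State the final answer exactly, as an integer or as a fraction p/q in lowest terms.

279/2

Part I: total draws C(10,3) = 120; favorable C(6,3) = 20; P = 1/6; answer 1/6
Part II: B1 = 1/6; threaded value p + q = 7; m = -19; 5*(-19)^4 - 8*(-19)^3 - 5*(-19)^2 - 6*(-19)^1 - 4 = (651605) + (54872) + (-1805) + (114) + (-4) = 704782; answer 704782
Part III: B2 = 704782; w = -28; cross terms: (-24*0 - -28*-37)=-1036, (-28*5 - -21*0)=-140, (-21*-37 - -24*5)=897; twice the area = |-279| = 279; area = 279/2; answer 279/2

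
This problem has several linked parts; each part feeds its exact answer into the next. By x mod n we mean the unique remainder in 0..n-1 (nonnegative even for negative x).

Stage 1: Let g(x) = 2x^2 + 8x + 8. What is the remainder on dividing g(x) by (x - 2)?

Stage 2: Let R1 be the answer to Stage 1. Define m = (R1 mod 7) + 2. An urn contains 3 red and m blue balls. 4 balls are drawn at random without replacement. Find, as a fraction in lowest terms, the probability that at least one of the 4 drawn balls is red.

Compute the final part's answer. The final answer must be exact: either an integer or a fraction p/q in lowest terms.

37/42

Stage 1: remainder = value at the root: 2*(2)^2 + 8*(2)^1 + 8 = (8) + (16) + (8) = 32; answer 32
Stage 2: R1 = 32; m = 6; total draws C(9,4) = 126; complement C(6,4) = 15; favorable 126 - 15 = 111; P = 37/42; answer 37/42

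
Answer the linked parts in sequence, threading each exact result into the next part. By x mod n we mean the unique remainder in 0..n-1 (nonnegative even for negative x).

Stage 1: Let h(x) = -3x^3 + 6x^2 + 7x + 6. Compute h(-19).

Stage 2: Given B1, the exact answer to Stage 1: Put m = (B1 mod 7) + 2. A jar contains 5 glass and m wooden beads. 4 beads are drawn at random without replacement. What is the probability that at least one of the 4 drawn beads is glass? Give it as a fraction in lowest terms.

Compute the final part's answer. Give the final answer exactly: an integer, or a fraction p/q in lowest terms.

129/143

Stage 1: -3*(-19)^3 + 6*(-19)^2 + 7*(-19)^1 + 6 = (20577) + (2166) + (-133) + (6) = 22616; answer 22616
Stage 2: B1 = 22616; m = 8; total draws C(13,4) = 715; complement C(8,4) = 70; favorable 715 - 70 = 645; P = 129/143; answer 129/143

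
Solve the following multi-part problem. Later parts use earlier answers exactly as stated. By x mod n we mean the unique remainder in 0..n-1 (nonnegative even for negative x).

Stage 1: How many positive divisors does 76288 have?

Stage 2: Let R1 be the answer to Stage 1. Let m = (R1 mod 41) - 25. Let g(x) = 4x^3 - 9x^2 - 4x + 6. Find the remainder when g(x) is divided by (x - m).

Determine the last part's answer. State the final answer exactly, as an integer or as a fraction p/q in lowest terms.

-699

Stage 1: 76288 = 2^9 * 149; number of divisors = (9+1) * (1+1) = 20; answer 20
Stage 2: R1 = 20; m = -5; remainder = value at the root: 4*(-5)^3 - 9*(-5)^2 - 4*(-5)^1 + 6 = (-500) + (-225) + (20) + (6) = -699; answer -699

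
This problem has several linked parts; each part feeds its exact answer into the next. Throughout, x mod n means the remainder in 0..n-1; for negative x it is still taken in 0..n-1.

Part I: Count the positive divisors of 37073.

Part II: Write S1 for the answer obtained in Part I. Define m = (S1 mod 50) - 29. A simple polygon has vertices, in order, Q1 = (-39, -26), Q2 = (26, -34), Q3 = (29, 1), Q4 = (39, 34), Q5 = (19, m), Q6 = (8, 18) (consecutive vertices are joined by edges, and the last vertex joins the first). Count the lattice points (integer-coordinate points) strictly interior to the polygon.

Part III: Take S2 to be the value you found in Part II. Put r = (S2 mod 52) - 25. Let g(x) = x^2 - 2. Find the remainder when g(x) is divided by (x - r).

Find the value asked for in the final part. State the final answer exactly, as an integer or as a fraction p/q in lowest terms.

Part I: 37073 = 131 * 283; number of divisors = (1+1) * (1+1) = 4; answer 4
Part II: S1 = 4; m = -25; cross terms: (-39*-34 - 26*-26)=2002, (26*1 - 29*-34)=1012, (29*34 - 39*1)=947, (39*-25 - 19*34)=-1621, (19*18 - 8*-25)=542, (8*-26 - -39*18)=494; twice the area = |3376| = 3376; area = 1688; boundary points = 1 + 1 + 1 + 1 + 1 + 1 = 6; strictly interior points = area - boundary/2 + 1 = 1686; answer 1686
Part III: S2 = 1686; r = -3; remainder = value at the root: 1*(-3)^2 - 2 = (9) + (-2) = 7; answer 7

7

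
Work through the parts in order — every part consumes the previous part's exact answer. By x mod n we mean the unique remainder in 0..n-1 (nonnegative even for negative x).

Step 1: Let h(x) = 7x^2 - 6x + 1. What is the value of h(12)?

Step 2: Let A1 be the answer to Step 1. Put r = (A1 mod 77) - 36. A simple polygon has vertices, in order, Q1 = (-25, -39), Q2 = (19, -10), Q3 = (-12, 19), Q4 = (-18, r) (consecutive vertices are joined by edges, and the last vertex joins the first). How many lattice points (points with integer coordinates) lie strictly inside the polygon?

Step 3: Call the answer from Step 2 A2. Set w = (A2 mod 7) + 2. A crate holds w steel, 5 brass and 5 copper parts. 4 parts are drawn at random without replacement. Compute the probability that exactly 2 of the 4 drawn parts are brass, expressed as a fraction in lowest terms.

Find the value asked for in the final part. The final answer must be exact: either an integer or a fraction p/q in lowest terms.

33/119

Step 1: 7*(12)^2 - 6*(12)^1 + 1 = (1008) + (-72) + (1) = 937; answer 937
Step 2: A1 = 937; r = -23; cross terms: (-25*-10 - 19*-39)=991, (19*19 - -12*-10)=241, (-12*-23 - -18*19)=618, (-18*-39 - -25*-23)=127; twice the area = |1977| = 1977; area = 1977/2; boundary points = 1 + 1 + 6 + 1 = 9; strictly interior points = area - boundary/2 + 1 = 985; answer 985
Step 3: A2 = 985; w = 7; total draws C(17,4) = 2380; favorable C(5,2)*C(12,2) = 660; P = 33/119; answer 33/119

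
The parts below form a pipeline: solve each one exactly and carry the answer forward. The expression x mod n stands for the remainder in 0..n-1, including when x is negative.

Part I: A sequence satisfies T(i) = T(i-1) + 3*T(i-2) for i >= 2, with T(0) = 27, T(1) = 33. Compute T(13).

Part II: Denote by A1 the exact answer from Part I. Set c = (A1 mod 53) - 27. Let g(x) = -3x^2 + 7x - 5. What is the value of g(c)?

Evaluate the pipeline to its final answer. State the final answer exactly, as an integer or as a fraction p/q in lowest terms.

-53

Part I: T(2) = 1*(33) + 3*(27) = 114; iterating: T(2)=114, T(3)=213, T(4)=555, T(5)=1194, T(6)=2859, T(7)=6441, T(8)=15018, T(9)=34341, T(10)=79395, T(11)=182418, T(12)=420603, T(13)=967857; answer 967857
Part II: A1 = 967857; c = -3; -3*(-3)^2 + 7*(-3)^1 - 5 = (-27) + (-21) + (-5) = -53; answer -53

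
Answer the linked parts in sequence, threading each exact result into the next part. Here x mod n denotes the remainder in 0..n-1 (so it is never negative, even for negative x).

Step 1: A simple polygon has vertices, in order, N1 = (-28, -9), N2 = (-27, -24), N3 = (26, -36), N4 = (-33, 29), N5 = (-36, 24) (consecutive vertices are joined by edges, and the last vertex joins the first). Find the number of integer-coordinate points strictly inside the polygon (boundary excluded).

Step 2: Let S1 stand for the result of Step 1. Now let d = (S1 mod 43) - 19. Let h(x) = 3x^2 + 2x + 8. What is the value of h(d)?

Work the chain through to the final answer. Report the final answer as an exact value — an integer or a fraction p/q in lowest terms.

Step 1: cross terms: (-28*-24 - -27*-9)=429, (-27*-36 - 26*-24)=1596, (26*29 - -33*-36)=-434, (-33*24 - -36*29)=252, (-36*-9 - -28*24)=996; twice the area = |2839| = 2839; area = 2839/2; boundary points = 1 + 1 + 1 + 1 + 1 = 5; strictly interior points = area - boundary/2 + 1 = 1418; answer 1418
Step 2: S1 = 1418; d = 23; 3*(23)^2 + 2*(23)^1 + 8 = (1587) + (46) + (8) = 1641; answer 1641

1641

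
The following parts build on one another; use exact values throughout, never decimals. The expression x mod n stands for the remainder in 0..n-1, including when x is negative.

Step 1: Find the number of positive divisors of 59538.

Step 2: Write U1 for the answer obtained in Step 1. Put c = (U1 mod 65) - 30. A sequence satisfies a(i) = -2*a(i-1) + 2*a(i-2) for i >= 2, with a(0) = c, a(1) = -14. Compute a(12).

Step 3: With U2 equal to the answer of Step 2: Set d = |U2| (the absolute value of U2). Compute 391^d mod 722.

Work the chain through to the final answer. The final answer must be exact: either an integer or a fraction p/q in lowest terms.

467

Step 1: 59538 = 2 * 3 * 9923; number of divisors = (1+1) * (1+1) * (1+1) = 8; answer 8
Step 2: U1 = 8; c = -22; a(2) = -2*(-14) + 2*(-22) = -16; iterating: a(2)=-16, a(3)=4, a(4)=-40, a(5)=88, a(6)=-256, a(7)=688, a(8)=-1888, a(9)=5152, a(10)=-14080, a(11)=38464, a(12)=-105088; answer -105088
Step 3: U2 = -105088; d = 105088; squarings mod 722: 391^1=391, 391^2=539, 391^4=277, 391^8=197, 391^16=543, 391^32=273, 391^64=163, 391^128=577, 391^256=87, 391^512=349, 391^1024=505, 391^2048=159, 391^4096=11, 391^8192=121, 391^16384=201, 391^32768=691, 391^65536=239; 391^105088 = 391^128 * 391^512 * 391^2048 * 391^4096 * 391^32768 * 391^65536 = 467 (mod 722); answer 467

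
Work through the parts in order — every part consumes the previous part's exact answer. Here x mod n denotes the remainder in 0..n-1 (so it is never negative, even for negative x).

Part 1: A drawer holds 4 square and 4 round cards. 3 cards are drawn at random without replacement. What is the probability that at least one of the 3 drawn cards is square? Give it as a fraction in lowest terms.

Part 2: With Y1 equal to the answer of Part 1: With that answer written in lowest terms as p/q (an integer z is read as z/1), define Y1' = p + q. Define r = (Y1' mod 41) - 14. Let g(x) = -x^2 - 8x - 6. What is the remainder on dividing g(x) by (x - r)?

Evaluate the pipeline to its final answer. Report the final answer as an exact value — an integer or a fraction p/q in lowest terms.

-279

Part 1: total draws C(8,3) = 56; complement C(4,3) = 4; favorable 56 - 4 = 52; P = 13/14; answer 13/14
Part 2: Y1 = 13/14; threaded value p + q = 27; r = 13; remainder = value at the root: -1*(13)^2 - 8*(13)^1 - 6 = (-169) + (-104) + (-6) = -279; answer -279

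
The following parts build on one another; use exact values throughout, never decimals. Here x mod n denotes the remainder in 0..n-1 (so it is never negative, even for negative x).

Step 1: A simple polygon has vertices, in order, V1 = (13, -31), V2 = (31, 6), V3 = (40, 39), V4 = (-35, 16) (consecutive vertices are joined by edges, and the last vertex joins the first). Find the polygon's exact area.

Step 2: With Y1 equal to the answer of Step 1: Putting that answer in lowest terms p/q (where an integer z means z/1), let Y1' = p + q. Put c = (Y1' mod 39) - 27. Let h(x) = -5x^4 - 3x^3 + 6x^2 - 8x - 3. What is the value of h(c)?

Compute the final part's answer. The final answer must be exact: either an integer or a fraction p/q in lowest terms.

-13

Step 1: cross terms: (13*6 - 31*-31)=1039, (31*39 - 40*6)=969, (40*16 - -35*39)=2005, (-35*-31 - 13*16)=877; twice the area = |4890| = 4890; area = 2445; answer 2445
Step 2: Y1 = 2445; threaded value p + q = 2446; c = 1; -5*(1)^4 - 3*(1)^3 + 6*(1)^2 - 8*(1)^1 - 3 = (-5) + (-3) + (6) + (-8) + (-3) = -13; answer -13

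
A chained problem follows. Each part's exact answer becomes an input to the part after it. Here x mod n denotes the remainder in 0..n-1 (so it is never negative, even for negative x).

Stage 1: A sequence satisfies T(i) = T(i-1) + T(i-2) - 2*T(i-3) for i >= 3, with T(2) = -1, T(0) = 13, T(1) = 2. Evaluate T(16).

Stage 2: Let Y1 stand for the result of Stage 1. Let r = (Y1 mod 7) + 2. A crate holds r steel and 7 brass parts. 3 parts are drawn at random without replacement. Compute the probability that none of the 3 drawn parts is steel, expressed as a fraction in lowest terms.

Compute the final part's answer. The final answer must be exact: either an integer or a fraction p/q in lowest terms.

7/44

Stage 1: T(3) = 1*(-1) + 1*(2) - 2*(13) = -25; iterating: T(3)=-25, T(4)=-30, T(5)=-53, T(6)=-33, T(7)=-26, T(8)=47, T(9)=87, T(10)=186, T(11)=179, T(12)=191, T(13)=-2, T(14)=-169, T(15)=-553, T(16)=-718; answer -718
Stage 2: Y1 = -718; r = 5; total draws C(12,3) = 220; favorable C(7,3) = 35; P = 7/44; answer 7/44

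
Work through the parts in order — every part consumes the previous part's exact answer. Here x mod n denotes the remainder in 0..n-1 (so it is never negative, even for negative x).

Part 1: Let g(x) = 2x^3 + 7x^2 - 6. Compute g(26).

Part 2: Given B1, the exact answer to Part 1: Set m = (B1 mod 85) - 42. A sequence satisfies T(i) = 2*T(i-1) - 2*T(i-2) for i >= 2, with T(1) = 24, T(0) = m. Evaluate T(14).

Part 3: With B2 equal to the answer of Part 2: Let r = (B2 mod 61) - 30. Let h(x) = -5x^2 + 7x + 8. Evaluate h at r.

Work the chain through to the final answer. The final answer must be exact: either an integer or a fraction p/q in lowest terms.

-1486

Part 1: 2*(26)^3 + 7*(26)^2 - 6 = (35152) + (4732) + (-6) = 39878; answer 39878
Part 2: B1 = 39878; m = -29; T(2) = 2*(24) - 2*(-29) = 106; iterating: T(2)=106, T(3)=164, T(4)=116, T(5)=-96, T(6)=-424, T(7)=-656, T(8)=-464, T(9)=384, T(10)=1696, T(11)=2624, T(12)=1856, T(13)=-1536, T(14)=-6784; answer -6784
Part 3: B2 = -6784; r = 18; -5*(18)^2 + 7*(18)^1 + 8 = (-1620) + (126) + (8) = -1486; answer -1486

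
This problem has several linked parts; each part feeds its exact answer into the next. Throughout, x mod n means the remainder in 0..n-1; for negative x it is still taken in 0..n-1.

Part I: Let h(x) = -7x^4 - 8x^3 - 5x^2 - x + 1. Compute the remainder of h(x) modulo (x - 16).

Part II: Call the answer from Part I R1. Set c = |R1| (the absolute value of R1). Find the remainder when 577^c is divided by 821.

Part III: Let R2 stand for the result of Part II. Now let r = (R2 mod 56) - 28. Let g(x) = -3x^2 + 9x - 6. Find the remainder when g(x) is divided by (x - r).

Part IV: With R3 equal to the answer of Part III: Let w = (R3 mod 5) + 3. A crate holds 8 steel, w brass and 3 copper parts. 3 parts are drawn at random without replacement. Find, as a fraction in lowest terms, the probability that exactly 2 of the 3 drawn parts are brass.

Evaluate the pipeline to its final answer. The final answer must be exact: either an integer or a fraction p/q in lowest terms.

Part I: remainder = value at the root: -7*(16)^4 - 8*(16)^3 - 5*(16)^2 - 1*(16)^1 + 1 = (-458752) + (-32768) + (-1280) + (-16) + (1) = -492815; answer -492815
Part II: R1 = -492815; c = 492815; squarings mod 821: 577^1=577, 577^2=424, 577^4=798, 577^8=529, 577^16=701, 577^32=443, 577^64=30, 577^128=79, 577^256=494, 577^512=199, 577^1024=193, 577^2048=304, 577^4096=464, 577^8192=194, 577^16384=691, 577^32768=480, 577^65536=520, 577^131072=291, 577^262144=118; 577^492815 = 577^1 * 577^2 * 577^4 * 577^8 * 577^256 * 577^1024 * 577^32768 * 577^65536 * 577^131072 * 577^262144 = 523 (mod 821); answer 523
Part III: R2 = 523; r = -9; remainder = value at the root: -3*(-9)^2 + 9*(-9)^1 - 6 = (-243) + (-81) + (-6) = -330; answer -330
Part IV: R3 = -330; w = 3; total draws C(14,3) = 364; favorable C(3,2)*C(11,1) = 33; P = 33/364; answer 33/364

33/364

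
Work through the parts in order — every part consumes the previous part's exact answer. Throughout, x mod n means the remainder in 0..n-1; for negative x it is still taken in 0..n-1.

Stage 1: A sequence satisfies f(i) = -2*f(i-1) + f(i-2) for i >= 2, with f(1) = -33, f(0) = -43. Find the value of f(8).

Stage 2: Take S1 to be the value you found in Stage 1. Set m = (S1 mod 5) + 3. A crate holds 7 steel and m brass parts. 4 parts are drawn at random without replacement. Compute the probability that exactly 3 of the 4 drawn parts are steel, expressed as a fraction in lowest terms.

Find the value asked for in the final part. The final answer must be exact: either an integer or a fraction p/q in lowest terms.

35/99

Stage 1: f(2) = -2*(-33) + 1*(-43) = 23; iterating: f(2)=23, f(3)=-79, f(4)=181, f(5)=-441, f(6)=1063, f(7)=-2567, f(8)=6197; answer 6197
Stage 2: S1 = 6197; m = 5; total draws C(12,4) = 495; favorable C(7,3)*C(5,1) = 175; P = 35/99; answer 35/99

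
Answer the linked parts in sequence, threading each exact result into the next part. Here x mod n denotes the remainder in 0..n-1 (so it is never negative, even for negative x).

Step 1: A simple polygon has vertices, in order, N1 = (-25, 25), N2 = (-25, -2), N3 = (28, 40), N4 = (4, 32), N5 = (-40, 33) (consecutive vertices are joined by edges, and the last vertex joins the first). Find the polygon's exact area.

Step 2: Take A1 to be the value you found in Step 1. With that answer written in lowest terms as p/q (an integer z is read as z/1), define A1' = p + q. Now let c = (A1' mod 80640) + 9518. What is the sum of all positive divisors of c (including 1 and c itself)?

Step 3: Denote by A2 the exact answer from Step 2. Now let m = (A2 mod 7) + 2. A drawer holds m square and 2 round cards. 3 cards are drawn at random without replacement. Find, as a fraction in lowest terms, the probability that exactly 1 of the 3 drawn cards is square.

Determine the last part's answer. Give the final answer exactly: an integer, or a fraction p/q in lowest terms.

1/2

Step 1: cross terms: (-25*-2 - -25*25)=675, (-25*40 - 28*-2)=-944, (28*32 - 4*40)=736, (4*33 - -40*32)=1412, (-40*25 - -25*33)=-175; twice the area = |1704| = 1704; area = 852; answer 852
Step 2: A1 = 852; threaded value p + q = 853; c = 10371; 10371 = 3 * 3457; sigma = (1 + 3) * (1 + 3457) = 4 * 3458 = 13832; answer 13832
Step 3: A2 = 13832; m = 2; total draws C(4,3) = 4; favorable C(2,1)*C(2,2) = 2; P = 1/2; answer 1/2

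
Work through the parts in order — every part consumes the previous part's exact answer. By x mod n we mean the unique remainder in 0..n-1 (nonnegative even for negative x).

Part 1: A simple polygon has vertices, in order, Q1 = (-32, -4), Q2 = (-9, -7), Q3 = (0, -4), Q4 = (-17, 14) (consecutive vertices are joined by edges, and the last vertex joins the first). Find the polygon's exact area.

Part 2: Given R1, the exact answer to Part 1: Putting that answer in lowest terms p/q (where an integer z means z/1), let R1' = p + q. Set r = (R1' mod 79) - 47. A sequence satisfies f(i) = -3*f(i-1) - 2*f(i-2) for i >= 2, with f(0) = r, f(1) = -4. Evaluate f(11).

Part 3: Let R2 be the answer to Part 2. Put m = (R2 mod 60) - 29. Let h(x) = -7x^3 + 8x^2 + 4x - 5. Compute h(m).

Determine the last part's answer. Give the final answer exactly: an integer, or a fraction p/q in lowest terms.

-131846

Part 1: cross terms: (-32*-7 - -9*-4)=188, (-9*-4 - 0*-7)=36, (0*14 - -17*-4)=-68, (-17*-4 - -32*14)=516; twice the area = |672| = 672; area = 336; answer 336
Part 2: R1 = 336; threaded value p + q = 337; r = -26; f(2) = -3*(-4) - 2*(-26) = 64; iterating: f(2)=64, f(3)=-184, f(4)=424, f(5)=-904, f(6)=1864, f(7)=-3784, f(8)=7624, f(9)=-15304, f(10)=30664, f(11)=-61384; answer -61384
Part 3: R2 = -61384; m = 27; -7*(27)^3 + 8*(27)^2 + 4*(27)^1 - 5 = (-137781) + (5832) + (108) + (-5) = -131846; answer -131846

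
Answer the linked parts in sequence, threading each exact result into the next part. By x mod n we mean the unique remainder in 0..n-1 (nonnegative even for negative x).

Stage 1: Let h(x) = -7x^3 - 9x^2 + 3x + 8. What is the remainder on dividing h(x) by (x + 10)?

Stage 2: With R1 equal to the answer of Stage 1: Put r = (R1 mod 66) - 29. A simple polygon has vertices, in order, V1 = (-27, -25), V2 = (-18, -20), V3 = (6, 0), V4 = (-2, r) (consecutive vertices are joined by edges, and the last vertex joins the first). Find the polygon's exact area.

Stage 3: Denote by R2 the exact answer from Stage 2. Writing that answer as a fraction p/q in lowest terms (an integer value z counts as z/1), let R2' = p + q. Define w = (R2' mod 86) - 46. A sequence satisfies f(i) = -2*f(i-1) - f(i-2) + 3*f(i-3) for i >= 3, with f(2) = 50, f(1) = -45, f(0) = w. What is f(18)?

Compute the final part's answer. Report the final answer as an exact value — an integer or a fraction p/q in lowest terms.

1702375

Stage 1: remainder = value at the root: -7*(-10)^3 - 9*(-10)^2 + 3*(-10)^1 + 8 = (7000) + (-900) + (-30) + (8) = 6078; answer 6078
Stage 2: R1 = 6078; r = -23; cross terms: (-27*-20 - -18*-25)=90, (-18*0 - 6*-20)=120, (6*-23 - -2*0)=-138, (-2*-25 - -27*-23)=-571; twice the area = |-499| = 499; area = 499/2; answer 499/2
Stage 3: R2 = 499/2; threaded value p + q = 501; w = 25; f(3) = -2*(50) - 1*(-45) + 3*(25) = 20; iterating: f(3)=20, f(4)=-225, f(5)=580, f(6)=-875, f(7)=495, f(8)=1625, f(9)=-6370, f(10)=12600, f(11)=-13955, f(12)=-3800, f(13)=59355, f(14)=-156775, f(15)=242795, f(16)=-150750, f(17)=-411620, f(18)=1702375; answer 1702375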